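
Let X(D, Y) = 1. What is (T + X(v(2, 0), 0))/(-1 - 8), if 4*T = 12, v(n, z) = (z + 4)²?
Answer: -4/9 ≈ -0.44444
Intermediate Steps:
v(n, z) = (4 + z)²
T = 3 (T = (¼)*12 = 3)
(T + X(v(2, 0), 0))/(-1 - 8) = (3 + 1)/(-1 - 8) = 4/(-9) = -⅑*4 = -4/9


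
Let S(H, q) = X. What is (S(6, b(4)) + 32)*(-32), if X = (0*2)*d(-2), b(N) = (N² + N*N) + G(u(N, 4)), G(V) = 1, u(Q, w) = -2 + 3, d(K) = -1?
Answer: -1024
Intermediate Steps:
u(Q, w) = 1
b(N) = 1 + 2*N² (b(N) = (N² + N*N) + 1 = (N² + N²) + 1 = 2*N² + 1 = 1 + 2*N²)
X = 0 (X = (0*2)*(-1) = 0*(-1) = 0)
S(H, q) = 0
(S(6, b(4)) + 32)*(-32) = (0 + 32)*(-32) = 32*(-32) = -1024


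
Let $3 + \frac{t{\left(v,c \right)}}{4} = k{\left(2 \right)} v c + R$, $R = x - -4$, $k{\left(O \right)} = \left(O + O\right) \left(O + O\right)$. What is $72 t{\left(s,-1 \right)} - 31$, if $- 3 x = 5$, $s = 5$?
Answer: $-23263$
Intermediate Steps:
$x = - \frac{5}{3}$ ($x = \left(- \frac{1}{3}\right) 5 = - \frac{5}{3} \approx -1.6667$)
$k{\left(O \right)} = 4 O^{2}$ ($k{\left(O \right)} = 2 O 2 O = 4 O^{2}$)
$R = \frac{7}{3}$ ($R = - \frac{5}{3} - -4 = - \frac{5}{3} + 4 = \frac{7}{3} \approx 2.3333$)
$t{\left(v,c \right)} = - \frac{8}{3} + 64 c v$ ($t{\left(v,c \right)} = -12 + 4 \left(4 \cdot 2^{2} v c + \frac{7}{3}\right) = -12 + 4 \left(4 \cdot 4 v c + \frac{7}{3}\right) = -12 + 4 \left(16 v c + \frac{7}{3}\right) = -12 + 4 \left(16 c v + \frac{7}{3}\right) = -12 + 4 \left(\frac{7}{3} + 16 c v\right) = -12 + \left(\frac{28}{3} + 64 c v\right) = - \frac{8}{3} + 64 c v$)
$72 t{\left(s,-1 \right)} - 31 = 72 \left(- \frac{8}{3} + 64 \left(-1\right) 5\right) - 31 = 72 \left(- \frac{8}{3} - 320\right) - 31 = 72 \left(- \frac{968}{3}\right) - 31 = -23232 - 31 = -23263$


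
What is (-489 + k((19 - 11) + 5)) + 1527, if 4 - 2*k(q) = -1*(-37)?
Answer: 2043/2 ≈ 1021.5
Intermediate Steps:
k(q) = -33/2 (k(q) = 2 - (-1)*(-37)/2 = 2 - ½*37 = 2 - 37/2 = -33/2)
(-489 + k((19 - 11) + 5)) + 1527 = (-489 - 33/2) + 1527 = -1011/2 + 1527 = 2043/2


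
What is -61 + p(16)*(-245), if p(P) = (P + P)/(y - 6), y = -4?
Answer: 723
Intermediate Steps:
p(P) = -P/5 (p(P) = (P + P)/(-4 - 6) = (2*P)/(-10) = (2*P)*(-⅒) = -P/5)
-61 + p(16)*(-245) = -61 - ⅕*16*(-245) = -61 - 16/5*(-245) = -61 + 784 = 723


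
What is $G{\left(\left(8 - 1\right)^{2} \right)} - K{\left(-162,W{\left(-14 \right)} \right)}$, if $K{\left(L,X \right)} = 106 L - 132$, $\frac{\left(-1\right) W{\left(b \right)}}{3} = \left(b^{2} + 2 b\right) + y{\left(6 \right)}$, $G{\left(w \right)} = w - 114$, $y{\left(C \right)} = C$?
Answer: $17239$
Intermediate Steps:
$G{\left(w \right)} = -114 + w$
$W{\left(b \right)} = -18 - 6 b - 3 b^{2}$ ($W{\left(b \right)} = - 3 \left(\left(b^{2} + 2 b\right) + 6\right) = - 3 \left(6 + b^{2} + 2 b\right) = -18 - 6 b - 3 b^{2}$)
$K{\left(L,X \right)} = -132 + 106 L$
$G{\left(\left(8 - 1\right)^{2} \right)} - K{\left(-162,W{\left(-14 \right)} \right)} = \left(-114 + \left(8 - 1\right)^{2}\right) - \left(-132 + 106 \left(-162\right)\right) = \left(-114 + 7^{2}\right) - \left(-132 - 17172\right) = \left(-114 + 49\right) - -17304 = -65 + 17304 = 17239$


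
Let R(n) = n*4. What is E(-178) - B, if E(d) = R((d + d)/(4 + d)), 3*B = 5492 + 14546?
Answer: -580390/87 ≈ -6671.1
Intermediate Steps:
B = 20038/3 (B = (5492 + 14546)/3 = (⅓)*20038 = 20038/3 ≈ 6679.3)
R(n) = 4*n
E(d) = 8*d/(4 + d) (E(d) = 4*((d + d)/(4 + d)) = 4*((2*d)/(4 + d)) = 4*(2*d/(4 + d)) = 8*d/(4 + d))
E(-178) - B = 8*(-178)/(4 - 178) - 1*20038/3 = 8*(-178)/(-174) - 20038/3 = 8*(-178)*(-1/174) - 20038/3 = 712/87 - 20038/3 = -580390/87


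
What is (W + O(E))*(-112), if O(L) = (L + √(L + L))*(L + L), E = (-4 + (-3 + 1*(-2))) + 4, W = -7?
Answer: -4816 + 1120*I*√10 ≈ -4816.0 + 3541.8*I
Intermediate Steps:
E = -5 (E = (-4 + (-3 - 2)) + 4 = (-4 - 5) + 4 = -9 + 4 = -5)
O(L) = 2*L*(L + √2*√L) (O(L) = (L + √(2*L))*(2*L) = (L + √2*√L)*(2*L) = 2*L*(L + √2*√L))
(W + O(E))*(-112) = (-7 + (2*(-5)² + 2*√2*(-5)^(3/2)))*(-112) = (-7 + (2*25 + 2*√2*(-5*I*√5)))*(-112) = (-7 + (50 - 10*I*√10))*(-112) = (43 - 10*I*√10)*(-112) = -4816 + 1120*I*√10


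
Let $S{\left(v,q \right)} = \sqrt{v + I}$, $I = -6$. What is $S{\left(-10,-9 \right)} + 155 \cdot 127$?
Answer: $19685 + 4 i \approx 19685.0 + 4.0 i$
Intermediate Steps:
$S{\left(v,q \right)} = \sqrt{-6 + v}$ ($S{\left(v,q \right)} = \sqrt{v - 6} = \sqrt{-6 + v}$)
$S{\left(-10,-9 \right)} + 155 \cdot 127 = \sqrt{-6 - 10} + 155 \cdot 127 = \sqrt{-16} + 19685 = 4 i + 19685 = 19685 + 4 i$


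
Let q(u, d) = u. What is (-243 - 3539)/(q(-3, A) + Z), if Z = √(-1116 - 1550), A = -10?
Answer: 11346/2675 + 3782*I*√2666/2675 ≈ 4.2415 + 73.001*I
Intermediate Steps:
Z = I*√2666 (Z = √(-2666) = I*√2666 ≈ 51.633*I)
(-243 - 3539)/(q(-3, A) + Z) = (-243 - 3539)/(-3 + I*√2666) = -3782/(-3 + I*√2666)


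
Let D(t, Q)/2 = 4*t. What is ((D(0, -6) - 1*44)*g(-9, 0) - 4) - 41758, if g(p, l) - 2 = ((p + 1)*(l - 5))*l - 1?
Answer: -41806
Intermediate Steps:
g(p, l) = 1 + l*(1 + p)*(-5 + l) (g(p, l) = 2 + (((p + 1)*(l - 5))*l - 1) = 2 + (((1 + p)*(-5 + l))*l - 1) = 2 + (l*(1 + p)*(-5 + l) - 1) = 2 + (-1 + l*(1 + p)*(-5 + l)) = 1 + l*(1 + p)*(-5 + l))
D(t, Q) = 8*t (D(t, Q) = 2*(4*t) = 8*t)
((D(0, -6) - 1*44)*g(-9, 0) - 4) - 41758 = ((8*0 - 1*44)*(1 + 0² - 5*0 - 9*0² - 5*0*(-9)) - 4) - 41758 = ((0 - 44)*(1 + 0 + 0 - 9*0 + 0) - 4) - 41758 = (-44*(1 + 0 + 0 + 0 + 0) - 4) - 41758 = (-44*1 - 4) - 41758 = (-44 - 4) - 41758 = -48 - 41758 = -41806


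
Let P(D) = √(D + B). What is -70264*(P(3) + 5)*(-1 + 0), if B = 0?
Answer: 351320 + 70264*√3 ≈ 4.7302e+5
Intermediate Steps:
P(D) = √D (P(D) = √(D + 0) = √D)
-70264*(P(3) + 5)*(-1 + 0) = -70264*(√3 + 5)*(-1 + 0) = -70264*(5 + √3)*(-1) = -70264*(-5 - √3) = 351320 + 70264*√3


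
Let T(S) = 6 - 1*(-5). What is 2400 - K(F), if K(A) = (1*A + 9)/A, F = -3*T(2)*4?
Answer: 105559/44 ≈ 2399.1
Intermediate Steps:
T(S) = 11 (T(S) = 6 + 5 = 11)
F = -132 (F = -3*11*4 = -33*4 = -132)
K(A) = (9 + A)/A (K(A) = (A + 9)/A = (9 + A)/A)
2400 - K(F) = 2400 - (9 - 132)/(-132) = 2400 - (-1)*(-123)/132 = 2400 - 1*41/44 = 2400 - 41/44 = 105559/44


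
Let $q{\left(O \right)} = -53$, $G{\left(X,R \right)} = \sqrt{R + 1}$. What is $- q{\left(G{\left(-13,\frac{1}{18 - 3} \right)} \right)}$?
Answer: $53$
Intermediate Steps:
$G{\left(X,R \right)} = \sqrt{1 + R}$
$- q{\left(G{\left(-13,\frac{1}{18 - 3} \right)} \right)} = \left(-1\right) \left(-53\right) = 53$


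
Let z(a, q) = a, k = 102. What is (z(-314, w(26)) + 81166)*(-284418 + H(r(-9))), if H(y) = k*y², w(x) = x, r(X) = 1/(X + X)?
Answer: -620884944430/27 ≈ -2.2996e+10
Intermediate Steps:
r(X) = 1/(2*X)
H(y) = 102*y²
(z(-314, w(26)) + 81166)*(-284418 + H(r(-9))) = (-314 + 81166)*(-284418 + 102*((½)/(-9))²) = 80852*(-284418 + 102*((½)*(-⅑))²) = 80852*(-284418 + 102*(-1/18)²) = 80852*(-284418 + 102*(1/324)) = 80852*(-284418 + 17/54) = 80852*(-15358555/54) = -620884944430/27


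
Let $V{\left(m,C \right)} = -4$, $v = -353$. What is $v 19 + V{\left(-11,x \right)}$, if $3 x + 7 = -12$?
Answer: $-6711$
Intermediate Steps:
$x = - \frac{19}{3}$ ($x = - \frac{7}{3} + \frac{1}{3} \left(-12\right) = - \frac{7}{3} - 4 = - \frac{19}{3} \approx -6.3333$)
$v 19 + V{\left(-11,x \right)} = \left(-353\right) 19 - 4 = -6707 - 4 = -6711$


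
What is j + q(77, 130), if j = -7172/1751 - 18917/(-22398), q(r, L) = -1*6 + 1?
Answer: -323609279/39218898 ≈ -8.2514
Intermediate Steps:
q(r, L) = -5 (q(r, L) = -6 + 1 = -5)
j = -127514789/39218898 (j = -7172*1/1751 - 18917*(-1/22398) = -7172/1751 + 18917/22398 = -127514789/39218898 ≈ -3.2514)
j + q(77, 130) = -127514789/39218898 - 5 = -323609279/39218898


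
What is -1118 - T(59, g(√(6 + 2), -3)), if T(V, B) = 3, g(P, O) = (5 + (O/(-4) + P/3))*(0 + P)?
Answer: -1121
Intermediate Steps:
g(P, O) = P*(5 - O/4 + P/3) (g(P, O) = (5 + (O*(-¼) + P*(⅓)))*P = (5 + (-O/4 + P/3))*P = (5 - O/4 + P/3)*P = P*(5 - O/4 + P/3))
-1118 - T(59, g(√(6 + 2), -3)) = -1118 - 1*3 = -1118 - 3 = -1121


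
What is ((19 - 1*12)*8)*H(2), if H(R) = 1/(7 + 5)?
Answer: 14/3 ≈ 4.6667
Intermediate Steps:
H(R) = 1/12
((19 - 1*12)*8)*H(2) = ((19 - 1*12)*8)*(1/12) = ((19 - 12)*8)*(1/12) = (7*8)*(1/12) = 56*(1/12) = 14/3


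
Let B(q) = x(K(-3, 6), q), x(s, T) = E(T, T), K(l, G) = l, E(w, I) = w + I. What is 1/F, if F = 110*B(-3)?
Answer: -1/660 ≈ -0.0015152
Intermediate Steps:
E(w, I) = I + w
x(s, T) = 2*T (x(s, T) = T + T = 2*T)
B(q) = 2*q
F = -660 (F = 110*(2*(-3)) = 110*(-6) = -660)
1/F = 1/(-660) = -1/660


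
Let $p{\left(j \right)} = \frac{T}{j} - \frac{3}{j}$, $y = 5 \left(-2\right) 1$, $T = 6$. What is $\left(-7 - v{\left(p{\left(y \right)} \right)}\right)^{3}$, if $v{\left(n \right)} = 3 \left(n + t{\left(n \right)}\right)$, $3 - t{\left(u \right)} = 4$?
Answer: $- \frac{29791}{1000} \approx -29.791$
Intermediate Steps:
$t{\left(u \right)} = -1$ ($t{\left(u \right)} = 3 - 4 = -1$)
$y = -10$ ($y = \left(-10\right) 1 = -10$)
$p{\left(j \right)} = \frac{3}{j}$ ($p{\left(j \right)} = \frac{6}{j} - \frac{3}{j} = \frac{3}{j}$)
$v{\left(n \right)} = -3 + 3 n$ ($v{\left(n \right)} = 3 \left(n - 1\right) = 3 \left(-1 + n\right) = -3 + 3 n$)
$\left(-7 - v{\left(p{\left(y \right)} \right)}\right)^{3} = \left(-7 - \left(-3 + 3 \frac{3}{-10}\right)\right)^{3} = \left(-7 - \left(-3 + 3 \cdot 3 \left(- \frac{1}{10}\right)\right)\right)^{3} = \left(-7 - \left(-3 + 3 \left(- \frac{3}{10}\right)\right)\right)^{3} = \left(-7 - \left(-3 - \frac{9}{10}\right)\right)^{3} = \left(-7 - - \frac{39}{10}\right)^{3} = \left(-7 + \frac{39}{10}\right)^{3} = \left(- \frac{31}{10}\right)^{3} = - \frac{29791}{1000}$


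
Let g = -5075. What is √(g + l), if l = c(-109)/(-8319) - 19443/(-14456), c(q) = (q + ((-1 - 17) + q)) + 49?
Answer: I*√18344148047381466726/60129732 ≈ 71.229*I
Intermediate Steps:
c(q) = 31 + 2*q (c(q) = (q + (-18 + q)) + 49 = (-18 + 2*q) + 49 = 31 + 2*q)
l = 164449589/120259464 (l = (31 + 2*(-109))/(-8319) - 19443/(-14456) = (31 - 218)*(-1/8319) - 19443*(-1/14456) = -187*(-1/8319) + 19443/14456 = 187/8319 + 19443/14456 = 164449589/120259464 ≈ 1.3675)
√(g + l) = √(-5075 + 164449589/120259464) = √(-610152330211/120259464) = I*√18344148047381466726/60129732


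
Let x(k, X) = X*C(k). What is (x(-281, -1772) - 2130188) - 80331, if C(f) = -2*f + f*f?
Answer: -143125275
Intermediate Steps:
C(f) = f**2 - 2*f (C(f) = -2*f + f**2 = f**2 - 2*f)
x(k, X) = X*k*(-2 + k) (x(k, X) = X*(k*(-2 + k)) = X*k*(-2 + k))
(x(-281, -1772) - 2130188) - 80331 = (-1772*(-281)*(-2 - 281) - 2130188) - 80331 = (-1772*(-281)*(-283) - 2130188) - 80331 = (-140914756 - 2130188) - 80331 = -143044944 - 80331 = -143125275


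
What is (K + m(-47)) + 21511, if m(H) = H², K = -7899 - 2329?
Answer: 13492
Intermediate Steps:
K = -10228
(K + m(-47)) + 21511 = (-10228 + (-47)²) + 21511 = (-10228 + 2209) + 21511 = -8019 + 21511 = 13492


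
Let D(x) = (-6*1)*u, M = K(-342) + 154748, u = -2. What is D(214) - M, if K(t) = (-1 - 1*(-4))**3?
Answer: -154763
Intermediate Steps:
K(t) = 27 (K(t) = (-1 + 4)**3 = 3**3 = 27)
M = 154775 (M = 27 + 154748 = 154775)
D(x) = 12 (D(x) = -6*1*(-2) = -6*(-2) = 12)
D(214) - M = 12 - 1*154775 = 12 - 154775 = -154763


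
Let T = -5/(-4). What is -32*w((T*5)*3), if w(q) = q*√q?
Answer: -1500*√3 ≈ -2598.1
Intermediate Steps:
T = 5/4 (T = -5*(-¼) = 5/4 ≈ 1.2500)
w(q) = q^(3/2)
-32*w((T*5)*3) = -32*375*√3/8 = -1500*√3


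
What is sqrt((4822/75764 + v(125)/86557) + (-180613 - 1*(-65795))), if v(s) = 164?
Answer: I*sqrt(1234468238993754742972618)/3278952274 ≈ 338.85*I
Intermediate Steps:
sqrt((4822/75764 + v(125)/86557) + (-180613 - 1*(-65795))) = sqrt((4822/75764 + 164/86557) + (-180613 - 1*(-65795))) = sqrt((4822*(1/75764) + 164*(1/86557)) + (-180613 + 65795)) = sqrt((2411/37882 + 164/86557) - 114818) = sqrt(214901575/3278952274 - 114818) = sqrt(-376482527294557/3278952274) = I*sqrt(1234468238993754742972618)/3278952274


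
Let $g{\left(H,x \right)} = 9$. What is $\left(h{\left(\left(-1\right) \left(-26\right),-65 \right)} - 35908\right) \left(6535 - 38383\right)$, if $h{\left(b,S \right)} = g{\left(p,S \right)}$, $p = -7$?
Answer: $1143311352$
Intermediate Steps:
$h{\left(b,S \right)} = 9$
$\left(h{\left(\left(-1\right) \left(-26\right),-65 \right)} - 35908\right) \left(6535 - 38383\right) = \left(9 - 35908\right) \left(6535 - 38383\right) = \left(-35899\right) \left(-31848\right) = 1143311352$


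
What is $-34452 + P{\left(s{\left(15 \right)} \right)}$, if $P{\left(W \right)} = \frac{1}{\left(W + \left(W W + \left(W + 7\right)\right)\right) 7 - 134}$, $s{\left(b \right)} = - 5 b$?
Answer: $- \frac{1317444479}{38240} \approx -34452.0$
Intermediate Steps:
$P{\left(W \right)} = \frac{1}{-85 + 7 W^{2} + 14 W}$ ($P{\left(W \right)} = \frac{1}{\left(W + \left(W^{2} + \left(7 + W\right)\right)\right) 7 - 134} = \frac{1}{\left(W + \left(7 + W + W^{2}\right)\right) 7 - 134} = \frac{1}{\left(7 + W^{2} + 2 W\right) 7 - 134} = \frac{1}{\left(49 + 7 W^{2} + 14 W\right) - 134} = \frac{1}{-85 + 7 W^{2} + 14 W}$)
$-34452 + P{\left(s{\left(15 \right)} \right)} = -34452 + \frac{1}{-85 + 7 \left(\left(-5\right) 15\right)^{2} + 14 \left(\left(-5\right) 15\right)} = -34452 + \frac{1}{-85 + 7 \left(-75\right)^{2} + 14 \left(-75\right)} = -34452 + \frac{1}{-85 + 7 \cdot 5625 - 1050} = -34452 + \frac{1}{-85 + 39375 - 1050} = -34452 + \frac{1}{38240} = - \frac{1317444479}{38240}$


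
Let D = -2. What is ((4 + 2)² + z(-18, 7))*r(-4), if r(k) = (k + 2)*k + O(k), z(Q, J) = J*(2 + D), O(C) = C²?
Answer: 864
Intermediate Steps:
z(Q, J) = 0 (z(Q, J) = J*(2 - 2) = J*0 = 0)
r(k) = k² + k*(2 + k) (r(k) = (k + 2)*k + k² = (2 + k)*k + k² = k*(2 + k) + k² = k² + k*(2 + k))
((4 + 2)² + z(-18, 7))*r(-4) = ((4 + 2)² + 0)*(2*(-4)*(1 - 4)) = (6² + 0)*(2*(-4)*(-3)) = (36 + 0)*24 = 36*24 = 864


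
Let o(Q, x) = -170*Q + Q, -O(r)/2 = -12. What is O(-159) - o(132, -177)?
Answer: 22332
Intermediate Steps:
O(r) = 24 (O(r) = -2*(-12) = 24)
o(Q, x) = -169*Q
O(-159) - o(132, -177) = 24 - (-169)*132 = 24 - 1*(-22308) = 24 + 22308 = 22332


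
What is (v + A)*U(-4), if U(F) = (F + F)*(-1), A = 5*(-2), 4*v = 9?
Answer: -62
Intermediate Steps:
v = 9/4 (v = (1/4)*9 = 9/4 ≈ 2.2500)
A = -10
U(F) = -2*F (U(F) = (2*F)*(-1) = -2*F)
(v + A)*U(-4) = (9/4 - 10)*(-2*(-4)) = -31/4*8 = -62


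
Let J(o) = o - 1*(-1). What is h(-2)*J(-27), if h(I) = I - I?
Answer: 0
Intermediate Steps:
h(I) = 0
J(o) = 1 + o (J(o) = o + 1 = 1 + o)
h(-2)*J(-27) = 0*(1 - 27) = 0*(-26) = 0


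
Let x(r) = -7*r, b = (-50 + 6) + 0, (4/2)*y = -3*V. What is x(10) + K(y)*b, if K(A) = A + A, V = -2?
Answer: -334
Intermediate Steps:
y = 3 (y = (-3*(-2))/2 = (1/2)*6 = 3)
K(A) = 2*A
b = -44 (b = -44 + 0 = -44)
x(10) + K(y)*b = -7*10 + (2*3)*(-44) = -70 + 6*(-44) = -70 - 264 = -334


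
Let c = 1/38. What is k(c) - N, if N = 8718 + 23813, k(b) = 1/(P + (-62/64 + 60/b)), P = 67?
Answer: -2442199731/75073 ≈ -32531.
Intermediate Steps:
c = 1/38 ≈ 0.026316
k(b) = 1/(2113/32 + 60/b) (k(b) = 1/(67 + (-62/64 + 60/b)) = 1/(67 + (-62*1/64 + 60/b)) = 1/(67 + (-31/32 + 60/b)) = 1/(2113/32 + 60/b))
N = 32531
k(c) - N = 32*(1/38)/(1920 + 2113*(1/38)) - 1*32531 = 32*(1/38)/(1920 + 2113/38) - 32531 = 32*(1/38)/(75073/38) - 32531 = 32*(1/38)*(38/75073) - 32531 = 32/75073 - 32531 = -2442199731/75073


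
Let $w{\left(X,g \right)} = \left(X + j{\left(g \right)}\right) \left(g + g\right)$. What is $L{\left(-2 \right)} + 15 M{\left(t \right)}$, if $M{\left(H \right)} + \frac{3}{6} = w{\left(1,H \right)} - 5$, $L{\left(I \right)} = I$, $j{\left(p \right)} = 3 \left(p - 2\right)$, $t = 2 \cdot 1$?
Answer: $- \frac{49}{2} \approx -24.5$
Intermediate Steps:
$t = 2$
$j{\left(p \right)} = -6 + 3 p$ ($j{\left(p \right)} = 3 \left(-2 + p\right) = -6 + 3 p$)
$w{\left(X,g \right)} = 2 g \left(-6 + X + 3 g\right)$ ($w{\left(X,g \right)} = \left(X + \left(-6 + 3 g\right)\right) \left(g + g\right) = \left(-6 + X + 3 g\right) 2 g = 2 g \left(-6 + X + 3 g\right)$)
$M{\left(H \right)} = - \frac{11}{2} + 2 H \left(-5 + 3 H\right)$ ($M{\left(H \right)} = - \frac{1}{2} + \left(2 H \left(-6 + 1 + 3 H\right) - 5\right) = - \frac{1}{2} + \left(2 H \left(-5 + 3 H\right) - 5\right) = - \frac{1}{2} + \left(-5 + 2 H \left(-5 + 3 H\right)\right) = - \frac{11}{2} + 2 H \left(-5 + 3 H\right)$)
$L{\left(-2 \right)} + 15 M{\left(t \right)} = -2 + 15 \left(- \frac{11}{2} + 2 \cdot 2 \left(-5 + 3 \cdot 2\right)\right) = -2 + 15 \left(- \frac{11}{2} + 2 \cdot 2 \left(-5 + 6\right)\right) = -2 + 15 \left(- \frac{11}{2} + 2 \cdot 2 \cdot 1\right) = -2 + 15 \left(- \frac{11}{2} + 4\right) = -2 + 15 \left(- \frac{3}{2}\right) = -2 - \frac{45}{2} = - \frac{49}{2}$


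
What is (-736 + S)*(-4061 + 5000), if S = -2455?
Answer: -2996349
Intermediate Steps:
(-736 + S)*(-4061 + 5000) = (-736 - 2455)*(-4061 + 5000) = -3191*939 = -2996349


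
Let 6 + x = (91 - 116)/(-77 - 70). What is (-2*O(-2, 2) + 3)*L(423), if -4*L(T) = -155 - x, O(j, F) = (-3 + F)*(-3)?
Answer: -5482/49 ≈ -111.88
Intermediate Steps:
O(j, F) = 9 - 3*F
x = -857/147 (x = -6 + (91 - 116)/(-77 - 70) = -6 - 25/(-147) = -6 - 25*(-1/147) = -6 + 25/147 = -857/147 ≈ -5.8299)
L(T) = 5482/147 (L(T) = -(-155 - 1*(-857/147))/4 = -(-155 + 857/147)/4 = -¼*(-21928/147) = 5482/147)
(-2*O(-2, 2) + 3)*L(423) = (-2*(9 - 3*2) + 3)*(5482/147) = (-2*(9 - 6) + 3)*(5482/147) = (-2*3 + 3)*(5482/147) = (-6 + 3)*(5482/147) = -3*5482/147 = -5482/49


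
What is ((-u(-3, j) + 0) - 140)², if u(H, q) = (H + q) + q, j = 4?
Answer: 21025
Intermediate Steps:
u(H, q) = H + 2*q
((-u(-3, j) + 0) - 140)² = ((-(-3 + 2*4) + 0) - 140)² = ((-(-3 + 8) + 0) - 140)² = ((-1*5 + 0) - 140)² = ((-5 + 0) - 140)² = (-5 - 140)² = (-145)² = 21025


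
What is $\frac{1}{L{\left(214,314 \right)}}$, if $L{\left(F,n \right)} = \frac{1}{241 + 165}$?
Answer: $406$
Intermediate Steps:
$L{\left(F,n \right)} = \frac{1}{406}$
$\frac{1}{L{\left(214,314 \right)}} = \frac{1}{\frac{1}{406}} = 406$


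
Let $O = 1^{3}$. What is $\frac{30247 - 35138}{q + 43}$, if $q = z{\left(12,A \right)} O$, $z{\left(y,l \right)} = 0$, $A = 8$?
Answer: $- \frac{4891}{43} \approx -113.74$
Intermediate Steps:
$O = 1$
$q = 0$ ($q = 0 \cdot 1 = 0$)
$\frac{30247 - 35138}{q + 43} = \frac{30247 - 35138}{0 + 43} = - \frac{4891}{43}$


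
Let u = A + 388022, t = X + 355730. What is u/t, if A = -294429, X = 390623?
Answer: 93593/746353 ≈ 0.12540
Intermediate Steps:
t = 746353 (t = 390623 + 355730 = 746353)
u = 93593 (u = -294429 + 388022 = 93593)
u/t = 93593/746353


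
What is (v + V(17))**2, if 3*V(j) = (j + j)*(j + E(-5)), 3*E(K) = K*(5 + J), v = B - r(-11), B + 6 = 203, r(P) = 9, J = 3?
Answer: 4268356/81 ≈ 52696.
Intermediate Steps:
B = 197 (B = -6 + 203 = 197)
v = 188 (v = 197 - 1*9 = 197 - 9 = 188)
E(K) = 8*K/3 (E(K) = (K*(5 + 3))/3 = (K*8)/3 = (8*K)/3 = 8*K/3)
V(j) = 2*j*(-40/3 + j)/3 (V(j) = ((j + j)*(j + (8/3)*(-5)))/3 = ((2*j)*(j - 40/3))/3 = ((2*j)*(-40/3 + j))/3 = (2*j*(-40/3 + j))/3 = 2*j*(-40/3 + j)/3)
(v + V(17))**2 = (188 + (2/9)*17*(-40 + 3*17))**2 = (188 + (2/9)*17*(-40 + 51))**2 = (188 + (2/9)*17*11)**2 = (188 + 374/9)**2 = (2066/9)**2 = 4268356/81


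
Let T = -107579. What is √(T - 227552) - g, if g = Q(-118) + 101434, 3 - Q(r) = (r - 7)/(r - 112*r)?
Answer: -1328621951/13098 + I*√335131 ≈ -1.0144e+5 + 578.91*I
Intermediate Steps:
Q(r) = 3 + (-7 + r)/(111*r) (Q(r) = 3 - (r - 7)/(r - 112*r) = 3 - (-7 + r)/((-111*r)) = 3 - (-7 + r)*(-1/(111*r)) = 3 - (-1)*(-7 + r)/(111*r) = 3 + (-7 + r)/(111*r))
g = 1328621951/13098 (g = (1/111)*(-7 + 334*(-118))/(-118) + 101434 = (1/111)*(-1/118)*(-7 - 39412) + 101434 = (1/111)*(-1/118)*(-39419) + 101434 = 39419/13098 + 101434 = 1328621951/13098 ≈ 1.0144e+5)
√(T - 227552) - g = √(-107579 - 227552) - 1*1328621951/13098 = √(-335131) - 1328621951/13098 = I*√335131 - 1328621951/13098 = -1328621951/13098 + I*√335131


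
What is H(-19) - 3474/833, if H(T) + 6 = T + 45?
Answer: 13186/833 ≈ 15.830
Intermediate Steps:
H(T) = 39 + T (H(T) = -6 + (T + 45) = -6 + (45 + T) = 39 + T)
H(-19) - 3474/833 = (39 - 19) - 3474/833 = 20 - 3474/833 = 13186/833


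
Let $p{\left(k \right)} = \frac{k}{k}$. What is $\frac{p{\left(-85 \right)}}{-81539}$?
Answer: $- \frac{1}{81539} \approx -1.2264 \cdot 10^{-5}$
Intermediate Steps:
$p{\left(k \right)} = 1$
$\frac{p{\left(-85 \right)}}{-81539} = 1 \frac{1}{-81539} = 1 \left(- \frac{1}{81539}\right) = - \frac{1}{81539}$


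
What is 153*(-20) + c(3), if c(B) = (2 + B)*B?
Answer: -3045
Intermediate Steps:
c(B) = B*(2 + B)
153*(-20) + c(3) = 153*(-20) + 3*(2 + 3) = -3060 + 3*5 = -3060 + 15 = -3045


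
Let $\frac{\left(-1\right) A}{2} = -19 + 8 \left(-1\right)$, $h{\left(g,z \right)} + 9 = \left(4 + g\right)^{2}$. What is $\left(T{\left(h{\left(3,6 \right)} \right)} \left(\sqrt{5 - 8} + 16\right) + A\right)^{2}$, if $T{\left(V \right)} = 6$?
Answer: $22392 + 1800 i \sqrt{3} \approx 22392.0 + 3117.7 i$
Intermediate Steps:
$h{\left(g,z \right)} = -9 + \left(4 + g\right)^{2}$
$A = 54$ ($A = - 2 \left(-19 + 8 \left(-1\right)\right) = - 2 \left(-19 - 8\right) = \left(-2\right) \left(-27\right) = 54$)
$\left(T{\left(h{\left(3,6 \right)} \right)} \left(\sqrt{5 - 8} + 16\right) + A\right)^{2} = \left(6 \left(\sqrt{5 - 8} + 16\right) + 54\right)^{2} = \left(6 \left(\sqrt{-3} + 16\right) + 54\right)^{2} = \left(6 \left(i \sqrt{3} + 16\right) + 54\right)^{2} = \left(6 \left(16 + i \sqrt{3}\right) + 54\right)^{2} = \left(\left(96 + 6 i \sqrt{3}\right) + 54\right)^{2} = \left(150 + 6 i \sqrt{3}\right)^{2}$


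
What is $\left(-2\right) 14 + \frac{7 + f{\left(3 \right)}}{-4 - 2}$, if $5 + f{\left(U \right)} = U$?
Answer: $- \frac{173}{6} \approx -28.833$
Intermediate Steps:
$f{\left(U \right)} = -5 + U$
$\left(-2\right) 14 + \frac{7 + f{\left(3 \right)}}{-4 - 2} = \left(-2\right) 14 + \frac{7 + \left(-5 + 3\right)}{-4 - 2} = -28 + \frac{7 - 2}{-6} = -28 + 5 \left(- \frac{1}{6}\right) = -28 - \frac{5}{6} = - \frac{173}{6}$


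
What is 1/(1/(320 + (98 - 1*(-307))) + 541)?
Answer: 725/392226 ≈ 0.0018484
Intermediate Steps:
1/(1/(320 + (98 - 1*(-307))) + 541) = 1/(1/(320 + (98 + 307)) + 541) = 1/(1/(320 + 405) + 541) = 1/(1/725 + 541) = 1/(392226/725) = 725/392226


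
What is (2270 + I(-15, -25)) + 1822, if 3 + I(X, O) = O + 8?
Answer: 4072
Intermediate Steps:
I(X, O) = 5 + O (I(X, O) = -3 + (O + 8) = -3 + (8 + O) = 5 + O)
(2270 + I(-15, -25)) + 1822 = (2270 + (5 - 25)) + 1822 = (2270 - 20) + 1822 = 2250 + 1822 = 4072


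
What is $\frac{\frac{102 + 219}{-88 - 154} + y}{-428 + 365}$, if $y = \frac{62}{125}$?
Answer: $\frac{25121}{1905750} \approx 0.013182$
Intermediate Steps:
$y = \frac{62}{125}$ ($y = 62 \cdot \frac{1}{125} = \frac{62}{125} \approx 0.496$)
$\frac{\frac{102 + 219}{-88 - 154} + y}{-428 + 365} = \frac{\frac{102 + 219}{-88 - 154} + \frac{62}{125}}{-428 + 365} = \frac{\frac{321}{-242} + \frac{62}{125}}{-63} = \left(321 \left(- \frac{1}{242}\right) + \frac{62}{125}\right) \left(- \frac{1}{63}\right) = \left(- \frac{321}{242} + \frac{62}{125}\right) \left(- \frac{1}{63}\right) = \left(- \frac{25121}{30250}\right) \left(- \frac{1}{63}\right) = \frac{25121}{1905750}$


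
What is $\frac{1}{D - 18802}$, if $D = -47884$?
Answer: $- \frac{1}{66686} \approx -1.4996 \cdot 10^{-5}$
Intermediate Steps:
$\frac{1}{D - 18802} = \frac{1}{-47884 - 18802} = \frac{1}{-66686} = - \frac{1}{66686}$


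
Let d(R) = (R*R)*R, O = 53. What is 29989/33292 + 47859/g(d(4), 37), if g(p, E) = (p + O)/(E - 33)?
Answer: 2125598675/1298388 ≈ 1637.1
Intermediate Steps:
d(R) = R³ (d(R) = R²*R = R³)
g(p, E) = (53 + p)/(-33 + E) (g(p, E) = (p + 53)/(E - 33) = (53 + p)/(-33 + E))
29989/33292 + 47859/g(d(4), 37) = 29989/33292 + 47859/(((53 + 4³)/(-33 + 37))) = 29989*(1/33292) + 47859/(((53 + 64)/4)) = 29989/33292 + 47859/(((¼)*117)) = 29989/33292 + 47859/(117/4) = 29989/33292 + 47859*(4/117) = 29989/33292 + 63812/39 = 2125598675/1298388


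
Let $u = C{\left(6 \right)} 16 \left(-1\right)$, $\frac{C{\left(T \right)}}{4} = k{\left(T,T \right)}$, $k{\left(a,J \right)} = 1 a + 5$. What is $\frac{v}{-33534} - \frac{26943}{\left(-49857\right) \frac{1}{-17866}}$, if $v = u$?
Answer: $- \frac{2690335522894}{278650773} \approx -9654.9$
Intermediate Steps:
$k{\left(a,J \right)} = 5 + a$ ($k{\left(a,J \right)} = a + 5 = 5 + a$)
$C{\left(T \right)} = 20 + 4 T$ ($C{\left(T \right)} = 4 \left(5 + T\right) = 20 + 4 T$)
$u = -704$ ($u = \left(20 + 4 \cdot 6\right) 16 \left(-1\right) = \left(20 + 24\right) 16 \left(-1\right) = 44 \cdot 16 \left(-1\right) = 704 \left(-1\right) = -704$)
$v = -704$
$\frac{v}{-33534} - \frac{26943}{\left(-49857\right) \frac{1}{-17866}} = - \frac{704}{-33534} - \frac{26943}{\left(-49857\right) \frac{1}{-17866}} = \left(-704\right) \left(- \frac{1}{33534}\right) - \frac{26943}{\left(-49857\right) \left(- \frac{1}{17866}\right)} = \frac{352}{16767} - \frac{26943}{\frac{49857}{17866}} = \frac{352}{16767} - \frac{160454546}{16619} = - \frac{2690335522894}{278650773}$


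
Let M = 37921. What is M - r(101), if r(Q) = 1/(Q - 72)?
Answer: 1099708/29 ≈ 37921.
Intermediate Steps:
r(Q) = 1/(-72 + Q)
M - r(101) = 37921 - 1/(-72 + 101) = 37921 - 1/29 = 1099708/29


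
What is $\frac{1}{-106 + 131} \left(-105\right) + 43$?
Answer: $\frac{194}{5} \approx 38.8$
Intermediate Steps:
$\frac{1}{-106 + 131} \left(-105\right) + 43 = \frac{1}{25} \left(-105\right) + 43 = - \frac{21}{5} + 43 = \frac{194}{5}$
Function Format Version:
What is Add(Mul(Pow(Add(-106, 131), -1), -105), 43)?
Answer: Rational(194, 5) ≈ 38.800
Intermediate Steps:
Add(Mul(Pow(Add(-106, 131), -1), -105), 43) = Add(Mul(Pow(25, -1), -105), 43) = Add(Mul(Rational(1, 25), -105), 43) = Add(Rational(-21, 5), 43) = Rational(194, 5)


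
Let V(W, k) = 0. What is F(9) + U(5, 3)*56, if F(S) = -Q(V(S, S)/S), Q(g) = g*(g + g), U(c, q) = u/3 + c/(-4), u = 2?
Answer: -98/3 ≈ -32.667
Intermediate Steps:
U(c, q) = 2/3 - c/4 (U(c, q) = 2/3 + c/(-4) = 2*(1/3) + c*(-1/4) = 2/3 - c/4)
Q(g) = 2*g**2 (Q(g) = g*(2*g) = 2*g**2)
F(S) = 0 (F(S) = -2*(0/S)**2 = -2*0**2 = -2*0 = -1*0 = 0)
F(9) + U(5, 3)*56 = 0 + (2/3 - 1/4*5)*56 = 0 + (2/3 - 5/4)*56 = 0 - 7/12*56 = 0 - 98/3 = -98/3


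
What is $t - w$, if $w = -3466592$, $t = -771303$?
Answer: $2695289$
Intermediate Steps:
$t - w = -771303 - -3466592 = -771303 + 3466592 = 2695289$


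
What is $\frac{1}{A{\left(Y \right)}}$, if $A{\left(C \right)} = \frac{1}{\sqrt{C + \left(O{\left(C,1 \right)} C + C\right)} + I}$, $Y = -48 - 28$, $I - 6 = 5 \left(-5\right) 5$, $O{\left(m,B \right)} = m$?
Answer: $-119 + 2 \sqrt{1406} \approx -44.007$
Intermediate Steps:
$I = -119$ ($I = 6 + 5 \left(-5\right) 5 = 6 - 125 = -119$)
$Y = -76$
$A{\left(C \right)} = \frac{1}{-119 + \sqrt{C^{2} + 2 C}}$ ($A{\left(C \right)} = \frac{1}{\sqrt{C + \left(C C + C\right)} - 119} = \frac{1}{\sqrt{C + \left(C^{2} + C\right)} - 119} = \frac{1}{\sqrt{C + \left(C + C^{2}\right)} - 119} = \frac{1}{\sqrt{C^{2} + 2 C} - 119} = \frac{1}{-119 + \sqrt{C^{2} + 2 C}}$)
$\frac{1}{A{\left(Y \right)}} = \frac{1}{\frac{1}{-119 + \sqrt{- 76 \left(2 - 76\right)}}} = \frac{1}{\frac{1}{-119 + \sqrt{\left(-76\right) \left(-74\right)}}} = \frac{1}{\frac{1}{-119 + \sqrt{5624}}} = \frac{1}{\frac{1}{-119 + 2 \sqrt{1406}}} = -119 + 2 \sqrt{1406}$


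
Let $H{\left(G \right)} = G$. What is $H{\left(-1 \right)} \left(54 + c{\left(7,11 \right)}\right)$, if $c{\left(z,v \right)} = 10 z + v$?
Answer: $-135$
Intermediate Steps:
$c{\left(z,v \right)} = v + 10 z$
$H{\left(-1 \right)} \left(54 + c{\left(7,11 \right)}\right) = - (54 + \left(11 + 10 \cdot 7\right)) = - (54 + \left(11 + 70\right)) = - (54 + 81) = \left(-1\right) 135 = -135$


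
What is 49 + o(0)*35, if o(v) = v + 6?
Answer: 259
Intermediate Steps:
o(v) = 6 + v
49 + o(0)*35 = 49 + (6 + 0)*35 = 49 + 6*35 = 49 + 210 = 259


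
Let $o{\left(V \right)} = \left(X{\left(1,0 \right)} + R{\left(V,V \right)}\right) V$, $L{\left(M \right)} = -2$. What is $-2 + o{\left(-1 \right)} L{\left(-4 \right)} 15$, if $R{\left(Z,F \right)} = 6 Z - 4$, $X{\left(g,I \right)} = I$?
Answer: $-302$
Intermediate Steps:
$R{\left(Z,F \right)} = -4 + 6 Z$
$o{\left(V \right)} = V \left(-4 + 6 V\right)$ ($o{\left(V \right)} = \left(0 + \left(-4 + 6 V\right)\right) V = \left(-4 + 6 V\right) V = V \left(-4 + 6 V\right)$)
$-2 + o{\left(-1 \right)} L{\left(-4 \right)} 15 = -2 + 2 \left(-1\right) \left(-2 + 3 \left(-1\right)\right) \left(-2\right) 15 = -2 + 2 \left(-1\right) \left(-2 - 3\right) \left(-2\right) 15 = -2 + 2 \left(-1\right) \left(-5\right) \left(-2\right) 15 = -2 + 10 \left(-2\right) 15 = -2 - 300 = -302$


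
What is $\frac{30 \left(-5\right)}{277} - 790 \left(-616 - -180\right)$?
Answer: $\frac{95409730}{277} \approx 3.4444 \cdot 10^{5}$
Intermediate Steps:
$\frac{30 \left(-5\right)}{277} - 790 \left(-616 - -180\right) = \left(-150\right) \frac{1}{277} - 790 \left(-616 + 180\right) = - \frac{150}{277} - -344440 = - \frac{150}{277} + 344440 = \frac{95409730}{277}$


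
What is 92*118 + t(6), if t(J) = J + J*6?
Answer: 10898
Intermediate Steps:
t(J) = 7*J (t(J) = J + 6*J = 7*J)
92*118 + t(6) = 92*118 + 7*6 = 10856 + 42 = 10898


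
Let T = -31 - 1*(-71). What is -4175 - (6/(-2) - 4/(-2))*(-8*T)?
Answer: -4495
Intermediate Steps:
T = 40 (T = -31 + 71 = 40)
-4175 - (6/(-2) - 4/(-2))*(-8*T) = -4175 - (6/(-2) - 4/(-2))*(-8*40) = -4175 - (6*(-1/2) - 4*(-1/2))*(-320) = -4175 - (-3 + 2)*(-320) = -4175 - (-1)*(-320) = -4175 - 1*320 = -4175 - 320 = -4495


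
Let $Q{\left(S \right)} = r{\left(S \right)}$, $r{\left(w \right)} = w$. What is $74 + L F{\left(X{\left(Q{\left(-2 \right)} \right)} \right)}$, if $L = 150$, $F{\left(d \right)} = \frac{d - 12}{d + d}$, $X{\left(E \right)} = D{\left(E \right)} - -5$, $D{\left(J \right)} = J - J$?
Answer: $-31$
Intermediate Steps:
$Q{\left(S \right)} = S$
$D{\left(J \right)} = 0$
$X{\left(E \right)} = 5$ ($X{\left(E \right)} = 0 - -5 = 0 + 5 = 5$)
$F{\left(d \right)} = \frac{-12 + d}{2 d}$
$74 + L F{\left(X{\left(Q{\left(-2 \right)} \right)} \right)} = 74 + 150 \frac{-12 + 5}{2 \cdot 5} = 74 + 150 \cdot \frac{1}{2} \cdot \frac{1}{5} \left(-7\right) = 74 + 150 \left(- \frac{7}{10}\right) = 74 - 105 = -31$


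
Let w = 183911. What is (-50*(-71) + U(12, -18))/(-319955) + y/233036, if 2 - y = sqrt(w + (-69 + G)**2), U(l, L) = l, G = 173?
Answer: -414717161/37280516690 - sqrt(194727)/233036 ≈ -0.013018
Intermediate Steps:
y = 2 - sqrt(194727) (y = 2 - sqrt(183911 + (-69 + 173)**2) = 2 - sqrt(183911 + 104**2) = 2 - sqrt(183911 + 10816) = 2 - sqrt(194727) ≈ -439.28)
(-50*(-71) + U(12, -18))/(-319955) + y/233036 = (-50*(-71) + 12)/(-319955) + (2 - sqrt(194727))/233036 = (3550 + 12)*(-1/319955) + (2 - sqrt(194727))*(1/233036) = 3562*(-1/319955) + (1/116518 - sqrt(194727)/233036) = -3562/319955 + (1/116518 - sqrt(194727)/233036) = -414717161/37280516690 - sqrt(194727)/233036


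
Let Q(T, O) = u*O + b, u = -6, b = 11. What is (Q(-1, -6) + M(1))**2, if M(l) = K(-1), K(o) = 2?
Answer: 2401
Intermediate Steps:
Q(T, O) = 11 - 6*O (Q(T, O) = -6*O + 11 = 11 - 6*O)
M(l) = 2
(Q(-1, -6) + M(1))**2 = ((11 - 6*(-6)) + 2)**2 = ((11 + 36) + 2)**2 = (47 + 2)**2 = 49**2 = 2401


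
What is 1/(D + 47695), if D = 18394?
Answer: 1/66089 ≈ 1.5131e-5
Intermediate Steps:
1/(D + 47695) = 1/(18394 + 47695) = 1/66089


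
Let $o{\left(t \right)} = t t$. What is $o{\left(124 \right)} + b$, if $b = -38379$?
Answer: $-23003$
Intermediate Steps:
$o{\left(t \right)} = t^{2}$
$o{\left(124 \right)} + b = 124^{2} - 38379 = 15376 - 38379 = -23003$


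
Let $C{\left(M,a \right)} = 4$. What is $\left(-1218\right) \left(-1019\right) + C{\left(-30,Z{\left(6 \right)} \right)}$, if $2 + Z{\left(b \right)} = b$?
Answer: $1241146$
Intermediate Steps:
$Z{\left(b \right)} = -2 + b$
$\left(-1218\right) \left(-1019\right) + C{\left(-30,Z{\left(6 \right)} \right)} = \left(-1218\right) \left(-1019\right) + 4 = 1241142 + 4 = 1241146$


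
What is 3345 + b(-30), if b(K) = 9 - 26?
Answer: 3328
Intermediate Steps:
b(K) = -17
3345 + b(-30) = 3345 - 17 = 3328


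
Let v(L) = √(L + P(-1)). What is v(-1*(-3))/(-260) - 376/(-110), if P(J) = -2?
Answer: 1953/572 ≈ 3.4143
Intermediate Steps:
v(L) = √(-2 + L) (v(L) = √(L - 2) = √(-2 + L))
v(-1*(-3))/(-260) - 376/(-110) = √(-2 - 1*(-3))/(-260) - 376/(-110) = √(-2 + 3)*(-1/260) - 376*(-1/110) = √1*(-1/260) + 188/55 = 1*(-1/260) + 188/55 = -1/260 + 188/55 = 1953/572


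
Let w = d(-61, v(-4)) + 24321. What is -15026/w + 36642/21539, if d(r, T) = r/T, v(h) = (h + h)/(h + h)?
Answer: 282644953/261268070 ≈ 1.0818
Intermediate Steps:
v(h) = 1 (v(h) = (2*h)/((2*h)) = (2*h)*(1/(2*h)) = 1)
w = 24260 (w = -61/1 + 24321 = -61*1 + 24321 = -61 + 24321 = 24260)
-15026/w + 36642/21539 = -15026/24260 + 36642/21539 = -15026*1/24260 + 36642*(1/21539) = -7513/12130 + 36642/21539 = 282644953/261268070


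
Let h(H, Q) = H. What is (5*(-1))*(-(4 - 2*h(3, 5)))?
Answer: -10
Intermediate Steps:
(5*(-1))*(-(4 - 2*h(3, 5))) = (5*(-1))*(-(4 - 2*3)) = -(-5)*(4 - 6) = -(-5)*(-2) = -5*2 = -10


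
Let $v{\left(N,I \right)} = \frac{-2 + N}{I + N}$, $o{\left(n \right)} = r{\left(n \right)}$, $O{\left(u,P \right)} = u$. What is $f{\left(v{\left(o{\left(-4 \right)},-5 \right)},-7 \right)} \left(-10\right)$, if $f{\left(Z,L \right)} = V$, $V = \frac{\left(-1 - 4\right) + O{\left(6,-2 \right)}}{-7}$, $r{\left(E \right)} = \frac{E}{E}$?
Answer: $\frac{10}{7} \approx 1.4286$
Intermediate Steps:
$r{\left(E \right)} = 1$
$o{\left(n \right)} = 1$
$v{\left(N,I \right)} = \frac{-2 + N}{I + N}$
$V = - \frac{1}{7}$ ($V = \frac{\left(-1 - 4\right) + 6}{-7} = \left(-5 + 6\right) \left(- \frac{1}{7}\right) = 1 \left(- \frac{1}{7}\right) = - \frac{1}{7} \approx -0.14286$)
$f{\left(Z,L \right)} = - \frac{1}{7}$
$f{\left(v{\left(o{\left(-4 \right)},-5 \right)},-7 \right)} \left(-10\right) = \left(- \frac{1}{7}\right) \left(-10\right) = \frac{10}{7}$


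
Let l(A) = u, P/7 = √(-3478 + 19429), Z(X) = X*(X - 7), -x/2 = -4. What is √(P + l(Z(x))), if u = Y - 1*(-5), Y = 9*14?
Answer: √(131 + 7*√15951) ≈ 31.860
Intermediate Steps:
x = 8 (x = -2*(-4) = 8)
Y = 126
Z(X) = X*(-7 + X)
P = 7*√15951 (P = 7*√(-3478 + 19429) = 7*√15951 ≈ 884.08)
u = 131 (u = 126 - 1*(-5) = 126 + 5 = 131)
l(A) = 131
√(P + l(Z(x))) = √(7*√15951 + 131) = √(131 + 7*√15951)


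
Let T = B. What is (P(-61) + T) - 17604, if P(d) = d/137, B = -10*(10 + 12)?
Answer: -2441949/137 ≈ -17824.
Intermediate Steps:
B = -220 (B = -10*22 = -220)
T = -220
P(d) = d/137 (P(d) = d*(1/137) = d/137)
(P(-61) + T) - 17604 = ((1/137)*(-61) - 220) - 17604 = (-61/137 - 220) - 17604 = -30201/137 - 17604 = -2441949/137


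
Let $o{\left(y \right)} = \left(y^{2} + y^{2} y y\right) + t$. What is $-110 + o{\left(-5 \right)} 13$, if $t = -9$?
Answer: $8223$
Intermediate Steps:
$o{\left(y \right)} = -9 + y^{2} + y^{4}$ ($o{\left(y \right)} = \left(y^{2} + y^{2} y y\right) - 9 = \left(y^{2} + y^{3} y\right) - 9 = \left(y^{2} + y^{4}\right) - 9 = -9 + y^{2} + y^{4}$)
$-110 + o{\left(-5 \right)} 13 = -110 + \left(-9 + \left(-5\right)^{2} + \left(-5\right)^{4}\right) 13 = -110 + \left(-9 + 25 + 625\right) 13 = -110 + 641 \cdot 13 = -110 + 8333 = 8223$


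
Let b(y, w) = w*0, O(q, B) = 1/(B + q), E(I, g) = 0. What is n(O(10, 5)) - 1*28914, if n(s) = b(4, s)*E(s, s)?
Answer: -28914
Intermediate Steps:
b(y, w) = 0
n(s) = 0 (n(s) = 0*0 = 0)
n(O(10, 5)) - 1*28914 = 0 - 1*28914 = 0 - 28914 = -28914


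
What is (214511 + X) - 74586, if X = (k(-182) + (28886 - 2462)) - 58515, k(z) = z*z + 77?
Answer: 141035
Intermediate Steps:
k(z) = 77 + z**2 (k(z) = z**2 + 77 = 77 + z**2)
X = 1110 (X = ((77 + (-182)**2) + (28886 - 2462)) - 58515 = ((77 + 33124) + 26424) - 58515 = (33201 + 26424) - 58515 = 59625 - 58515 = 1110)
(214511 + X) - 74586 = (214511 + 1110) - 74586 = 215621 - 74586 = 141035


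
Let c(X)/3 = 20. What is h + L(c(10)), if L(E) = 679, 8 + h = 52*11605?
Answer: 604131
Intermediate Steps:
c(X) = 60 (c(X) = 3*20 = 60)
h = 603452 (h = -8 + 52*11605 = -8 + 603460 = 603452)
h + L(c(10)) = 603452 + 679 = 604131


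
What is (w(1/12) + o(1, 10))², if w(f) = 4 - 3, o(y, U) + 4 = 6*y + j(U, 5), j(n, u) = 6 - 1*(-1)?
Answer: 100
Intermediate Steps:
j(n, u) = 7 (j(n, u) = 6 + 1 = 7)
o(y, U) = 3 + 6*y (o(y, U) = -4 + (6*y + 7) = -4 + (7 + 6*y) = 3 + 6*y)
w(f) = 1
(w(1/12) + o(1, 10))² = (1 + (3 + 6*1))² = (1 + (3 + 6))² = (1 + 9)² = 10² = 100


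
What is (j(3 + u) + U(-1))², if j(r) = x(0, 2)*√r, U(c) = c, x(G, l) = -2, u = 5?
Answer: 33 + 8*√2 ≈ 44.314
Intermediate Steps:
j(r) = -2*√r
(j(3 + u) + U(-1))² = (-2*√(3 + 5) - 1)² = (-4*√2 - 1)² = (-1 - 4*√2)²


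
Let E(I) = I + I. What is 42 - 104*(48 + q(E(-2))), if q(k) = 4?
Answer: -5366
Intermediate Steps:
E(I) = 2*I
42 - 104*(48 + q(E(-2))) = 42 - 104*(48 + 4) = 42 - 104*52 = 42 - 5408 = -5366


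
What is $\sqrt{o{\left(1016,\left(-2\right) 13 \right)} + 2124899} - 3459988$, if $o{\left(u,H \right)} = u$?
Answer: $-3459988 + \sqrt{2125915} \approx -3.4585 \cdot 10^{6}$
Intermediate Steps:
$\sqrt{o{\left(1016,\left(-2\right) 13 \right)} + 2124899} - 3459988 = \sqrt{1016 + 2124899} - 3459988 = \sqrt{2125915} - 3459988 = -3459988 + \sqrt{2125915}$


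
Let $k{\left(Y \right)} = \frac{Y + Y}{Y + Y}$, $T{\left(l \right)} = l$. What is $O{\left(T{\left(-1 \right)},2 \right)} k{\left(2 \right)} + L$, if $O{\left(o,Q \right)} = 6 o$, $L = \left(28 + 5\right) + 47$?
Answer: $74$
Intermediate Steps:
$k{\left(Y \right)} = 1$ ($k{\left(Y \right)} = \frac{2 Y}{2 Y} = 2 Y \frac{1}{2 Y} = 1$)
$L = 80$ ($L = 33 + 47 = 80$)
$O{\left(T{\left(-1 \right)},2 \right)} k{\left(2 \right)} + L = 6 \left(-1\right) 1 + 80 = \left(-6\right) 1 + 80 = -6 + 80 = 74$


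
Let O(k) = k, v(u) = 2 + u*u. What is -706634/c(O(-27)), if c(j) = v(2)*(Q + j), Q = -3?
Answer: 353317/90 ≈ 3925.7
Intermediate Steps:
v(u) = 2 + u**2
c(j) = -18 + 6*j (c(j) = (2 + 2**2)*(-3 + j) = (2 + 4)*(-3 + j) = 6*(-3 + j) = -18 + 6*j)
-706634/c(O(-27)) = -706634/(-18 + 6*(-27)) = -706634/(-18 - 162) = -706634/(-180) = -706634*(-1/180) = 353317/90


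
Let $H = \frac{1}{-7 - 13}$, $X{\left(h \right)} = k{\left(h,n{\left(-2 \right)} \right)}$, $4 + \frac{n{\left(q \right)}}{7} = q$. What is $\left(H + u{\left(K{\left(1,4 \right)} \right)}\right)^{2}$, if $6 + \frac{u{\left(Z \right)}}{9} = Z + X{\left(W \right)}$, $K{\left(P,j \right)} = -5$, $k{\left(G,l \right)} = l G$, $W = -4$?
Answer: $\frac{798571081}{400} \approx 1.9964 \cdot 10^{6}$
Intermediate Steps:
$n{\left(q \right)} = -28 + 7 q$
$k{\left(G,l \right)} = G l$
$X{\left(h \right)} = - 42 h$ ($X{\left(h \right)} = h \left(-28 + 7 \left(-2\right)\right) = h \left(-28 - 14\right) = h \left(-42\right) = - 42 h$)
$u{\left(Z \right)} = 1458 + 9 Z$ ($u{\left(Z \right)} = -54 + 9 \left(Z - -168\right) = -54 + 9 \left(Z + 168\right) = -54 + 9 \left(168 + Z\right) = -54 + \left(1512 + 9 Z\right) = 1458 + 9 Z$)
$H = - \frac{1}{20}$ ($H = \frac{1}{-20} = - \frac{1}{20} \approx -0.05$)
$\left(H + u{\left(K{\left(1,4 \right)} \right)}\right)^{2} = \left(- \frac{1}{20} + \left(1458 + 9 \left(-5\right)\right)\right)^{2} = \left(- \frac{1}{20} + \left(1458 - 45\right)\right)^{2} = \left(- \frac{1}{20} + 1413\right)^{2} = \left(\frac{28259}{20}\right)^{2} = \frac{798571081}{400}$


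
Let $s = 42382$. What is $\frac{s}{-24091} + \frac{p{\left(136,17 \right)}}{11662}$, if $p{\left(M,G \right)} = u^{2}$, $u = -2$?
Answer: $- \frac{247081260}{140474621} \approx -1.7589$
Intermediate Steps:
$p{\left(M,G \right)} = 4$ ($p{\left(M,G \right)} = \left(-2\right)^{2} = 4$)
$\frac{s}{-24091} + \frac{p{\left(136,17 \right)}}{11662} = \frac{42382}{-24091} + \frac{4}{11662} = 42382 \left(- \frac{1}{24091}\right) + 4 \cdot \frac{1}{11662} = - \frac{42382}{24091} + \frac{2}{5831} = - \frac{247081260}{140474621}$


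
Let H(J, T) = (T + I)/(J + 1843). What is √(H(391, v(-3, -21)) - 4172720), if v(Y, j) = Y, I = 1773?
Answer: I*√5206255855535/1117 ≈ 2042.7*I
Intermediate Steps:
H(J, T) = (1773 + T)/(1843 + J) (H(J, T) = (T + 1773)/(J + 1843) = (1773 + T)/(1843 + J))
√(H(391, v(-3, -21)) - 4172720) = √((1773 - 3)/(1843 + 391) - 4172720) = √(1770/2234 - 4172720) = √((1/2234)*1770 - 4172720) = √(885/1117 - 4172720) = √(-4660927355/1117) = I*√5206255855535/1117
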